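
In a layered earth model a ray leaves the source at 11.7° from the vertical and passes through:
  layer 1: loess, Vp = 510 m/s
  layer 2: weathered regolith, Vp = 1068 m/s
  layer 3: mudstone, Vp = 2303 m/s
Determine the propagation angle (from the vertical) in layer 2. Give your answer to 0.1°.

25.1°

Snell's law across each interface conserves sin θ / V, so sin θ_2 = V_2·sin θ₁/V₁.
sin θ_2 = 1068 × sin 11.7° / 510 = 0.4247.
θ_2 = 25.13° from the vertical.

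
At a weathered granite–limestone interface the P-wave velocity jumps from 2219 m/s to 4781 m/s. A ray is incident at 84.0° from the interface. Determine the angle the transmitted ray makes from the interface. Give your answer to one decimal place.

77.0°

Angle from the normal: 90° − 84.0° = 6.0°.
Snell's law: sin θ₂ = (V₂/V₁)·sin θ₁ = (4781/2219)·sin 6.0° = 0.2252.
θ₂ = arcsin 0.2252 = 13.02° from the normal.
From the interface: 90° − 13.02° = 76.98°.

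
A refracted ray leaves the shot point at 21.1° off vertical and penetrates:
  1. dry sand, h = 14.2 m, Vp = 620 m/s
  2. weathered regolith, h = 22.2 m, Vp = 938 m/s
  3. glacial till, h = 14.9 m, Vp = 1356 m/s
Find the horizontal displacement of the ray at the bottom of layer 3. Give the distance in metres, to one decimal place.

Ray parameter p = sin 21.1° / 620 m/s = 5.8064e-04 s/m.
Layer 1: θ = 21.10°; offset = 14.2·tan 21.10° = 5.479 m.
Layer 2: sin θ = p·938 = 0.5446 → θ = 33.00°; offset = 22.2·tan 33.00° = 14.417 m.
Layer 3: sin θ = p·1356 = 0.7873 → θ = 51.94°; offset = 14.9·tan 51.94° = 19.029 m.
Total horizontal offset = 38.925 m.

38.9 m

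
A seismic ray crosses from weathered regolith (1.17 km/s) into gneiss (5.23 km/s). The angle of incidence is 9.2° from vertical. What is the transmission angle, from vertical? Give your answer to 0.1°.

Snell's law: sin θ₂ = (V₂/V₁)·sin θ₁ = (5.23/1.17)·sin 9.2° = 0.7147.
θ₂ = arcsin 0.7147 = 45.62° from the normal.

45.6°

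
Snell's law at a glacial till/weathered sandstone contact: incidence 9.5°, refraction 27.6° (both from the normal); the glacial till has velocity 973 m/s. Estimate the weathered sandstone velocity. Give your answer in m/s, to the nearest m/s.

sin 9.5° = 0.1650; sin 27.6° = 0.4633.
V₂ = V₁·(sin θ₂/sin θ₁) = 973·(0.4633/0.1650) = 2731.25 m/s.

2731 m/s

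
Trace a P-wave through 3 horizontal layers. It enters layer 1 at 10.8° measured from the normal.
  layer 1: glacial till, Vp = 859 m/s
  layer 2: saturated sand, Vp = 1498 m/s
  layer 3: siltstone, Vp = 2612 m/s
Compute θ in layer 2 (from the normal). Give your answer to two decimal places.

19.07°

Snell's law across each interface conserves sin θ / V, so sin θ_2 = V_2·sin θ₁/V₁.
sin θ_2 = 1498 × sin 10.8° / 859 = 0.3268.
θ_2 = arcsin 0.3268 = 19.07°.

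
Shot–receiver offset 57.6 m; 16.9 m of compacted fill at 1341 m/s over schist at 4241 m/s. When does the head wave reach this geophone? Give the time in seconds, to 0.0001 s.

0.0375 s

θ_c = arcsin(V₁/V₂) = arcsin(1341/4241) = 18.43°, cos θ_c = 0.9487.
Intercept time tᵢ = 2h cos θ_c / V₁ = 2·16.9·0.9487/1341 = 0.02391 s.
t = x/V₂ + tᵢ = 57.6/4241 + 0.02391 = 0.03749 s.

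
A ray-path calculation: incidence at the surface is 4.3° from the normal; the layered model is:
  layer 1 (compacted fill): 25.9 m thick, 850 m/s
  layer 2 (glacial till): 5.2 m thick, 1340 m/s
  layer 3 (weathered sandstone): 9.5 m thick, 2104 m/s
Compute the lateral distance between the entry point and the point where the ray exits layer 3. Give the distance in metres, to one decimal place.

Apply Snell's law at each interface; in layer i the horizontal offset is hᵢ·tan θᵢ.
Layer 1: θ = 4.30°; offset = 25.9·tan 4.30° = 1.947 m.
Layer 2: sin θ = 1340·sin 4.3°/850 = 0.1182, θ = 6.79°; offset = 5.2·tan 6.79° = 0.619 m.
Layer 3: sin θ = 2104·sin 4.3°/850 = 0.1856, θ = 10.70°; offset = 9.5·tan 10.70° = 1.794 m.
Total horizontal offset = 4.361 m.

4.4 m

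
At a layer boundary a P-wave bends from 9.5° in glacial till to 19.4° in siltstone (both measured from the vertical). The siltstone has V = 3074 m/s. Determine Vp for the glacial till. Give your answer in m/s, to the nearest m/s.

1527 m/s

Snell's law: sin 9.5°/V₁ = sin 19.4°/V₂.
V₁ = V₂·sin 9.5°/sin 19.4° = 3074 × 0.4969 = 1527.44 m/s.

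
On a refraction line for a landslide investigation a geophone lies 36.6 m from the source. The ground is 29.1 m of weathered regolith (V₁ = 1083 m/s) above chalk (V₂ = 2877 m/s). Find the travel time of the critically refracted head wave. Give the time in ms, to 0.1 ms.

62.5 ms

θ_c = arcsin(V₁/V₂) = arcsin(1083/2877) = 22.11°, cos θ_c = 0.9264.
Intercept time tᵢ = 2h cos θ_c / V₁ = 2·29.1·0.9264/1083 = 0.04979 s.
t = x/V₂ + tᵢ = 36.6/2877 + 0.04979 = 0.06251 s.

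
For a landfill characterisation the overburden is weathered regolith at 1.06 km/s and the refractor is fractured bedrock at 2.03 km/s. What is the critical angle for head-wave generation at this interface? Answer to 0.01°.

31.48°

Critical incidence: sin θ_c = V₁/V₂ = 1.06/2.03 = 0.5222.
θ_c = arcsin 0.5222 = 31.48°.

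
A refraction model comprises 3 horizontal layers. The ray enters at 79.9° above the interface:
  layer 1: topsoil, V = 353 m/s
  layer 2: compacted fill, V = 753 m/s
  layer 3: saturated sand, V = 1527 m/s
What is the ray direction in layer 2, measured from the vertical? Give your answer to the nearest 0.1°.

22.0°

From the normal: θ₁ = 90° − 79.9° = 10.1°.
Snell's law across each interface conserves sin θ / V, so sin θ_2 = V_2·sin θ₁/V₁.
sin θ_2 = 753 × sin 10.1° / 353 = 0.3741.
θ_2 = 21.97° from the vertical.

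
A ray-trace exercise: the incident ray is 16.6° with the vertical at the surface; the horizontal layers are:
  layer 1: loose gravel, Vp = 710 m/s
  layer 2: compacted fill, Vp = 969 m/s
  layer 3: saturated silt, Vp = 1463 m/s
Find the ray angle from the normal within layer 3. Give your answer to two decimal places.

Ray parameter p = sin 16.6° / 710 = 4.0238e-04 s/m.
sin θ_3 = p·V_3 = 4.0238e-04 × 1463 = 0.5887.
θ_3 = arcsin 0.5887 = 36.06°.

36.06°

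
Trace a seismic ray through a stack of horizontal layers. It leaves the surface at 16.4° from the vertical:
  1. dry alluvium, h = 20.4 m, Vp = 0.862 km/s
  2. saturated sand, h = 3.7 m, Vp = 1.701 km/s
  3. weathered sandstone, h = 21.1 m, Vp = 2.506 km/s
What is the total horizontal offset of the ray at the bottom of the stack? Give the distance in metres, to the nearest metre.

39 m

Apply Snell's law at each interface; in layer i the horizontal offset is hᵢ·tan θᵢ.
Layer 1: θ = 16.40°; offset = 20.4·tan 16.40° = 6.004 m.
Layer 2: sin θ = 1.701·sin 16.4°/0.862 = 0.5571, θ = 33.86°; offset = 3.7·tan 33.86° = 2.482 m.
Layer 3: sin θ = 2.506·sin 16.4°/0.862 = 0.8208, θ = 55.17°; offset = 21.1·tan 55.17° = 30.322 m.
Total horizontal offset = 38.808 m.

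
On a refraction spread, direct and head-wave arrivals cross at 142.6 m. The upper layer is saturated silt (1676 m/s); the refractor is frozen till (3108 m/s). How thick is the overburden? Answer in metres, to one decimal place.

h = (x_cross/2)·√((V₂−V₁)/(V₂+V₁)).
(V₂−V₁)/(V₂+V₁) = (3108−1676)/(3108+1676) = 0.2993; √ = 0.5471.
h = (142.6/2)·0.5471 = 39.01 m.

39.0 m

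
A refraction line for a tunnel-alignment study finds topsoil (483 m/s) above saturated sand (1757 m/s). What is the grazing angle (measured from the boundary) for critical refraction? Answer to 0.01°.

74.04°

At critical incidence the refracted ray runs along the interface (θ₂ = 90°), so sin θ_c = V₁/V₂.
θ_c = arcsin(483/1757) = arcsin 0.2749 = 15.96°.
Measured from the interface: 90° − 15.96° = 74.04°.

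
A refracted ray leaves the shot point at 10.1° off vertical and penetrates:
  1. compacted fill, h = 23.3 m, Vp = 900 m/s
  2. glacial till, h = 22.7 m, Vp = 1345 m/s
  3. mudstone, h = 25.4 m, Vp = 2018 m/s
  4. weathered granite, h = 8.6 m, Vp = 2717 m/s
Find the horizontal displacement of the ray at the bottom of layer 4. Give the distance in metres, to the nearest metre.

Apply Snell's law at each interface; in layer i the horizontal offset is hᵢ·tan θᵢ.
Layer 1: θ = 10.10°; offset = 23.3·tan 10.10° = 4.150 m.
Layer 2: sin θ = 1345·sin 10.1°/900 = 0.2621, θ = 15.19°; offset = 22.7·tan 15.19° = 6.165 m.
Layer 3: sin θ = 2018·sin 10.1°/900 = 0.3932, θ = 23.15°; offset = 25.4·tan 23.15° = 10.863 m.
Layer 4: sin θ = 2717·sin 10.1°/900 = 0.5294, θ = 31.97°; offset = 8.6·tan 31.97° = 5.367 m.
Σ offsets = 26.544 m.

27 m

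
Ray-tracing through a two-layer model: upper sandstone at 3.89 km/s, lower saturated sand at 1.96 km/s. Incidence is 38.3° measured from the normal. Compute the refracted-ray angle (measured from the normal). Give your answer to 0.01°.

18.20°

Snell's law: sin θ₂ = (V₂/V₁)·sin θ₁ = (1.96/3.89)·sin 38.3° = 0.3123.
θ₂ = sin⁻¹(0.3123) = 18.20° (from vertical).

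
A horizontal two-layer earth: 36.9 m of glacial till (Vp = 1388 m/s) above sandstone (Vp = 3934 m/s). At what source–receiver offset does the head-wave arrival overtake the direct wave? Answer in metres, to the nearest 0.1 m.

θ_c = arcsin(1388/3934) = 20.66°, so cos θ_c = 0.9357 and tᵢ = 2h cos θ_c/V₁ = 0.0498 s.
At crossover x/V₁ = x/V₂ + tᵢ ⇒ x = tᵢ/(1/V₁ − 1/V₂) = 0.04975/(7.2046e-04 − 2.5419e-04) = 106.70 m.

106.7 m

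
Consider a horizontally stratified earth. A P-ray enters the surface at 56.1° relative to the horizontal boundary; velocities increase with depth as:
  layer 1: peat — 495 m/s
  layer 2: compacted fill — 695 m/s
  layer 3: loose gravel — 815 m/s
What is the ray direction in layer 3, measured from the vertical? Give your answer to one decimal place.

From the normal: θ₁ = 90° − 56.1° = 33.9°.
Ray parameter p = sin 33.9° / 495 = 1.1268e-03 s/m.
sin θ_3 = p·V_3 = 1.1268e-03 × 815 = 0.9183.
θ_3 = arcsin 0.9183 = 66.68°.

66.7°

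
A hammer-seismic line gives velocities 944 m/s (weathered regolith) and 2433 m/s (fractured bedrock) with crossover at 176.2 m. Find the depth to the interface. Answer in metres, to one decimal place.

x_cross = 2h·√((V₂+V₁)/(V₂−V₁)) → h = x_cross / (2·√((V₂+V₁)/(V₂−V₁))).
√((V₂+V₁)/(V₂−V₁)) = √((2433+944)/(2433−944)) = 1.5060.
h = 176.2 / (2·1.5060) = 58.50 m.

58.5 m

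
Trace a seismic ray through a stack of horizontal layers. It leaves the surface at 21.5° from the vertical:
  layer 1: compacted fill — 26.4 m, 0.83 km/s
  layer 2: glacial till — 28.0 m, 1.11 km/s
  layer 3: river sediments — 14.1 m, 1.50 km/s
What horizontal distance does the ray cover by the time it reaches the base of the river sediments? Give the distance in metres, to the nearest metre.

Apply Snell's law at each interface; in layer i the horizontal offset is hᵢ·tan θᵢ.
Layer 1: θ = 21.50°; offset = 26.4·tan 21.50° = 10.399 m.
Layer 2: sin θ = 1.11·sin 21.5°/0.83 = 0.4901, θ = 29.35°; offset = 28.0·tan 29.35° = 15.745 m.
Layer 3: sin θ = 1.50·sin 21.5°/0.83 = 0.6624, θ = 41.48°; offset = 14.1·tan 41.48° = 12.466 m.
Total horizontal offset = 38.610 m.

39 m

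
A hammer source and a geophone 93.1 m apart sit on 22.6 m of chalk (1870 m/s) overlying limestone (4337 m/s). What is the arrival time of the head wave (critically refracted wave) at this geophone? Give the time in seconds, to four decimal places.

θ_c = arcsin(V₁/V₂) = arcsin(1870/4337) = 25.54°, cos θ_c = 0.9023.
Intercept time tᵢ = 2h cos θ_c / V₁ = 2·22.6·0.9023/1870 = 0.02181 s.
t = x/V₂ + tᵢ = 93.1/4337 + 0.02181 = 0.04328 s.

0.0433 s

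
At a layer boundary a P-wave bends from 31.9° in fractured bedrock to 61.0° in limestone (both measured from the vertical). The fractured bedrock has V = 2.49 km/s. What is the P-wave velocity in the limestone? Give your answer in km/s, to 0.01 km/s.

4.12 km/s

Snell's law: sin 31.9°/V₁ = sin 61.0°/V₂.
V₂ = V₁·sin 61.0°/sin 31.9° = 2.49 × 1.6551 = 4.12 km/s.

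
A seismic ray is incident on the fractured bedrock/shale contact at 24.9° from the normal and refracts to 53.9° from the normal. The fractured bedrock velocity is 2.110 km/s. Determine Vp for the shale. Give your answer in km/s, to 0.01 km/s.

sin 24.9° = 0.4210; sin 53.9° = 0.8080.
V₂ = V₁·(sin θ₂/sin θ₁) = 2.110·(0.8080/0.4210) = 4.05 km/s.

4.05 km/s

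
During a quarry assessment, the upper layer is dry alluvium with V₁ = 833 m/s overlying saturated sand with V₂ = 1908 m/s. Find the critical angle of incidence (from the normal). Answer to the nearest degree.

26°

Critical incidence: sin θ_c = V₁/V₂ = 833/1908 = 0.4366.
θ_c = arcsin 0.4366 = 25.89°.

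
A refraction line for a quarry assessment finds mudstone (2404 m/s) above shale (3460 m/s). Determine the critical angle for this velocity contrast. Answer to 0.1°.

Critical incidence: sin θ_c = V₁/V₂ = 2404/3460 = 0.6948.
θ_c = arcsin 0.6948 = 44.01°.

44.0°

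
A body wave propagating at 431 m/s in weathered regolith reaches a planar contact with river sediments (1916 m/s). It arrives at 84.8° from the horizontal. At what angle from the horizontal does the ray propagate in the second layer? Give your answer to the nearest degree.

66°

Convert to the normal: θ₁ = 90° − 84.8° = 5.2°.
Snell's law: sin θ₂ = (V₂/V₁)·sin θ₁ = (1916/431)·sin 5.2° = 0.4029.
θ₂ = sin⁻¹(0.4029) = 23.76° (from vertical).
From the interface: 90° − 23.76° = 66.24°.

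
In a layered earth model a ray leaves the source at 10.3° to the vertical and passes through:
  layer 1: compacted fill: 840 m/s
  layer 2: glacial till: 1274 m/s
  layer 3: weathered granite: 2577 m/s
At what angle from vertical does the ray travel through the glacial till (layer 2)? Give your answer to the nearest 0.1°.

15.7°

Ray parameter p = sin 10.3° / 840 = 2.1286e-04 s/m.
sin θ_2 = p·V_2 = 2.1286e-04 × 1274 = 0.2712.
θ_2 = arcsin 0.2712 = 15.73°.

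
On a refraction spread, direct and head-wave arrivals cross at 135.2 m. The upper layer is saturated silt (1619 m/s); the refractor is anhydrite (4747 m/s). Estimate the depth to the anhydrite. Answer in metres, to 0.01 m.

47.39 m

x_cross = 2h·√((V₂+V₁)/(V₂−V₁)) → h = x_cross / (2·√((V₂+V₁)/(V₂−V₁))).
√((V₂+V₁)/(V₂−V₁)) = √((4747+1619)/(4747−1619)) = 1.4266.
h = 135.2 / (2·1.4266) = 47.39 m.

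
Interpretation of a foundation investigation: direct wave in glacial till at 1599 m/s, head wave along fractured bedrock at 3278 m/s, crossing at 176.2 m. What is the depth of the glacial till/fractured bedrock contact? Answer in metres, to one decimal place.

h = (x_cross/2)·√((V₂−V₁)/(V₂+V₁)).
(V₂−V₁)/(V₂+V₁) = (3278−1599)/(3278+1599) = 0.3443; √ = 0.5867.
h = (176.2/2)·0.5867 = 51.69 m.

51.7 m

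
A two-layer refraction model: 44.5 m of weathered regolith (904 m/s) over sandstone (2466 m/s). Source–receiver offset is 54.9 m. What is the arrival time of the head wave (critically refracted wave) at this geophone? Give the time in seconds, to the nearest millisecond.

t = x/V₂ + 2h·√(V₂²−V₁²)/(V₁V₂).
√(V₂²−V₁²) = √(2466²−904²) = 2294.3 m/s; delay term = 2·44.5·2294.3/(904·2466) = 0.09160 s.
t = 54.9/2466 + 0.09160 = 0.11386 s.

0.114 s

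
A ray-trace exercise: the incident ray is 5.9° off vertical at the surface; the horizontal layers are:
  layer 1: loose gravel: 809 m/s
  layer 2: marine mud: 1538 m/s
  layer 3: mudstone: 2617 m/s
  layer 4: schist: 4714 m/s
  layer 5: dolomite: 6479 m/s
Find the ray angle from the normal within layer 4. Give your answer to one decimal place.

Snell's law across each interface conserves sin θ / V, so sin θ_4 = V_4·sin θ₁/V₁.
sin θ_4 = 4714 × sin 5.9° / 809 = 0.5990.
θ_4 = arcsin 0.5990 = 36.80°.

36.8°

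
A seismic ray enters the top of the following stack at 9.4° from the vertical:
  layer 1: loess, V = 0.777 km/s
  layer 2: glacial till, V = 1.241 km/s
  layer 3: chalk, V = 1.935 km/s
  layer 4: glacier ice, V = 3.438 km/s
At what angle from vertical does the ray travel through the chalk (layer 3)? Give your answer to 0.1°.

Ray parameter p = sin 9.4° / 0.777 = 2.1020e-01 s/km.
sin θ_3 = p·V_3 = 2.1020e-01 × 1.935 = 0.4067.
θ_3 = 24.00° from the vertical.

24.0°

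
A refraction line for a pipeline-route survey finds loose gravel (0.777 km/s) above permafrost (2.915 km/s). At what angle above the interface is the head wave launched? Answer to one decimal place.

Critical incidence: sin θ_c = V₁/V₂ = 0.777/2.915 = 0.2666.
θ_c = arcsin 0.2666 = 15.46°.
Measured from the interface: 90° − 15.46° = 74.54°.

74.5°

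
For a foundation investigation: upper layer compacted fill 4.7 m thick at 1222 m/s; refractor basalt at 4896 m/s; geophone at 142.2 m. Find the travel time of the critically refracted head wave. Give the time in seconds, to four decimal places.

0.0365 s

θ_c = arcsin(V₁/V₂) = arcsin(1222/4896) = 14.45°, cos θ_c = 0.9684.
Intercept time tᵢ = 2h cos θ_c / V₁ = 2·4.7·0.9684/1222 = 0.00745 s.
t = x/V₂ + tᵢ = 142.2/4896 + 0.00745 = 0.03649 s.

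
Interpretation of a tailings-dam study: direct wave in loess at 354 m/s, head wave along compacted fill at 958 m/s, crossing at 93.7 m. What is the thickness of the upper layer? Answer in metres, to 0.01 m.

h = (x_cross/2)·√((V₂−V₁)/(V₂+V₁)).
(V₂−V₁)/(V₂+V₁) = (958−354)/(958+354) = 0.4604; √ = 0.6785.
h = (93.7/2)·0.6785 = 31.79 m.

31.79 m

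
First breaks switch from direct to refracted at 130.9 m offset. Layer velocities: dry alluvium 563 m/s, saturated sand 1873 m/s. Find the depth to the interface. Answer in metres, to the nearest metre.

48 m

x_cross = 2h·√((V₂+V₁)/(V₂−V₁)) → h = x_cross / (2·√((V₂+V₁)/(V₂−V₁))).
√((V₂+V₁)/(V₂−V₁)) = √((1873+563)/(1873−563)) = 1.3637.
h = 130.9 / (2·1.3637) = 48.00 m.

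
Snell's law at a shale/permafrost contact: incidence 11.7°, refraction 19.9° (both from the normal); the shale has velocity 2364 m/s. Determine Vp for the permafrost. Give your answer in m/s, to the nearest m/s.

sin 11.7° = 0.2028; sin 19.9° = 0.3404.
V₂ = V₁·(sin θ₂/sin θ₁) = 2364·(0.3404/0.2028) = 3967.99 m/s.

3968 m/s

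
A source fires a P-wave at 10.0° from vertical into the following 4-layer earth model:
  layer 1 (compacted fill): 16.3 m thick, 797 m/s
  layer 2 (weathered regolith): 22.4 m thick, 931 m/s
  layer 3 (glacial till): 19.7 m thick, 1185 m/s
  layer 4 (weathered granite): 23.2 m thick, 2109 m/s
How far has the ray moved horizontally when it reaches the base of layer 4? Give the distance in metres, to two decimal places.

p = sin θ₁/V₁ = sin 10.0°/797 = 2.1788e-04 s/m is conserved through the stack.
Layer 1: θ = 10.00°; offset = 16.3·tan 10.00° = 2.8741 m.
Layer 2: sin θ = p·931 = 0.2028 → θ = 11.70°; offset = 22.4·tan 11.70° = 4.6402 m.
Layer 3: sin θ = p·1185 = 0.2582 → θ = 14.96°; offset = 19.7·tan 14.96° = 5.2647 m.
Layer 4: sin θ = p·2109 = 0.4595 → θ = 27.36°; offset = 23.2·tan 27.36° = 12.0027 m.
Total horizontal offset = 24.7817 m.

24.78 m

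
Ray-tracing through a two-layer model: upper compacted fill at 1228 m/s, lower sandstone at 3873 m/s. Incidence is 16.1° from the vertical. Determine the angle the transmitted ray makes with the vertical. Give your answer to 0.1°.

Snell's law: sin θ₂ = (V₂/V₁)·sin θ₁ = (3873/1228)·sin 16.1° = 0.8746.
θ₂ = sin⁻¹(0.8746) = 61.00° (from vertical).

61.0°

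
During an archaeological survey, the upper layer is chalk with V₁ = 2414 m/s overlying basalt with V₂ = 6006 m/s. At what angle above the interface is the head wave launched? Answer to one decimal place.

At critical incidence the refracted ray runs along the interface (θ₂ = 90°), so sin θ_c = V₁/V₂.
θ_c = arcsin(2414/6006) = arcsin 0.4019 = 23.70°.
Measured from the interface: 90° − 23.70° = 66.30°.

66.3°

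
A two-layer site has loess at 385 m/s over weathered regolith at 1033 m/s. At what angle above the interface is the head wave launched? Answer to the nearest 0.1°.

68.1°

Critical incidence: sin θ_c = V₁/V₂ = 385/1033 = 0.3727.
θ_c = arcsin 0.3727 = 21.88°.
Measured from the interface: 90° − 21.88° = 68.12°.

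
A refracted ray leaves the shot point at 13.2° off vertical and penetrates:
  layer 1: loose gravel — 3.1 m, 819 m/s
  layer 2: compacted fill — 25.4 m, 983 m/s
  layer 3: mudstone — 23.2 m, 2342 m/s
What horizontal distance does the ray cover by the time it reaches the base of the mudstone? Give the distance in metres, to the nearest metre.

Apply Snell's law at each interface; in layer i the horizontal offset is hᵢ·tan θᵢ.
Layer 1: θ = 13.20°; offset = 3.1·tan 13.20° = 0.727 m.
Layer 2: sin θ = 983·sin 13.2°/819 = 0.2741, θ = 15.91°; offset = 25.4·tan 15.91° = 7.239 m.
Layer 3: sin θ = 2342·sin 13.2°/819 = 0.6530, θ = 40.77°; offset = 23.2·tan 40.77° = 20.003 m.
Summing the layer offsets gives 27.968 m.

28 m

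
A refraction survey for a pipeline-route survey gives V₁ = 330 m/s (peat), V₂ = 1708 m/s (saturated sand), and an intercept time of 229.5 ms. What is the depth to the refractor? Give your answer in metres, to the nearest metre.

θ_c = arcsin(330/1708) = 11.14°; cos θ_c = 0.9812.
tᵢ = 2h cos θ_c/V₁ ⇒ h = tᵢ·V₁/(2 cos θ_c) = 0.2295·330/(2·0.9812) = 38.59 m.

39 m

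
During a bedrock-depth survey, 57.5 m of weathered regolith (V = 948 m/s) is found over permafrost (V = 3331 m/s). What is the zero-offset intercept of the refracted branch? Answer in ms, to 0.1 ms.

θ_c = arcsin(V₁/V₂) = arcsin(948/3331) = 16.53°; cos θ_c = 0.9586.
tᵢ = 2h·cos θ_c / V₁ = 2·57.5·0.9586 / 948 = 0.11629 s.

116.3 ms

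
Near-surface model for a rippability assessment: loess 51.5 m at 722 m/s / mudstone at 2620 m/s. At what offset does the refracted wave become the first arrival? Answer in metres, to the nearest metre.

θ_c = arcsin(722/2620) = 16.00°, so cos θ_c = 0.9613 and tᵢ = 2h cos θ_c/V₁ = 0.1371 s.
At crossover x/V₁ = x/V₂ + tᵢ ⇒ x = tᵢ/(1/V₁ − 1/V₂) = 0.13714/(1.3850e-03 − 3.8168e-04) = 136.68 m.

137 m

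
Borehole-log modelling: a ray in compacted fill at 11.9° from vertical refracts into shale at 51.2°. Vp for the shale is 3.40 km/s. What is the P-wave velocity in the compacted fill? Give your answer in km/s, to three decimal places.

Snell's law: sin 11.9°/V₁ = sin 51.2°/V₂.
V₁ = V₂·sin 11.9°/sin 51.2° = 3.40 × 0.2646 = 0.900 km/s.

0.900 km/s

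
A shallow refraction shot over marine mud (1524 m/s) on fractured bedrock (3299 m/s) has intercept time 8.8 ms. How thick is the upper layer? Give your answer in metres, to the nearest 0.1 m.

7.6 m

θ_c = arcsin(1524/3299) = 27.51°; cos θ_c = 0.8869.
tᵢ = 2h cos θ_c/V₁ ⇒ h = tᵢ·V₁/(2 cos θ_c) = 0.0088·1524/(2·0.8869) = 7.56 m.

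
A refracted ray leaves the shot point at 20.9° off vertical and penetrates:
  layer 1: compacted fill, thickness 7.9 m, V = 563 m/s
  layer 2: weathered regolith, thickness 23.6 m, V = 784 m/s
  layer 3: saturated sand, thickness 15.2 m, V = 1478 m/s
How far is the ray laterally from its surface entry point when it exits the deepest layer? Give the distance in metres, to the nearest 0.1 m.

57.1 m

Apply Snell's law at each interface; in layer i the horizontal offset is hᵢ·tan θᵢ.
Layer 1: θ = 20.90°; offset = 7.9·tan 20.90° = 3.017 m.
Layer 2: sin θ = 784·sin 20.9°/563 = 0.4968, θ = 29.79°; offset = 23.6·tan 29.79° = 13.509 m.
Layer 3: sin θ = 1478·sin 20.9°/563 = 0.9365, θ = 69.47°; offset = 15.2·tan 69.47° = 40.599 m.
Summing the layer offsets gives 57.124 m.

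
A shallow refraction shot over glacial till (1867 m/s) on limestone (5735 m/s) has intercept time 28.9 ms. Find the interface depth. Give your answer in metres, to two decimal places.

θ_c = arcsin(1867/5735) = 19.00°; cos θ_c = 0.9455.
tᵢ = 2h cos θ_c/V₁ ⇒ h = tᵢ·V₁/(2 cos θ_c) = 0.0289·1867/(2·0.9455) = 28.53 m.

28.53 m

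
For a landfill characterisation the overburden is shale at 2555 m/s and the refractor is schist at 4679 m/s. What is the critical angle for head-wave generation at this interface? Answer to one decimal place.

At critical incidence the refracted ray runs along the interface (θ₂ = 90°), so sin θ_c = V₁/V₂.
θ_c = arcsin(2555/4679) = arcsin 0.5461 = 33.10°.

33.1°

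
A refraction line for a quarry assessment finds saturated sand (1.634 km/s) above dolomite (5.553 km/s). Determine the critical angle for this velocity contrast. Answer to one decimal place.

17.1°

Critical incidence: sin θ_c = V₁/V₂ = 1.634/5.553 = 0.2943.
θ_c = arcsin 0.2943 = 17.11°.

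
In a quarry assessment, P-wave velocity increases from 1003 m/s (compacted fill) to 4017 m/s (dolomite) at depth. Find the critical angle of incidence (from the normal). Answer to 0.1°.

14.5°

Critical incidence: sin θ_c = V₁/V₂ = 1003/4017 = 0.2497.
θ_c = arcsin 0.2497 = 14.46°.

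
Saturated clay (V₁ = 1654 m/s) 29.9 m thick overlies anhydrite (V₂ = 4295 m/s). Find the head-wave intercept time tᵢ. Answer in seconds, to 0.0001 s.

0.0334 s

θ_c = arcsin(V₁/V₂) = arcsin(1654/4295) = 22.65°; cos θ_c = 0.9229.
tᵢ = 2h·cos θ_c / V₁ = 2·29.9·0.9229 / 1654 = 0.03337 s.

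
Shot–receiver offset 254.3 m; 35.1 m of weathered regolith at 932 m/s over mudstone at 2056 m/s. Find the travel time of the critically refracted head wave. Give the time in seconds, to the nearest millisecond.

0.191 s

θ_c = arcsin(V₁/V₂) = arcsin(932/2056) = 26.96°, cos θ_c = 0.8914.
Intercept time tᵢ = 2h cos θ_c / V₁ = 2·35.1·0.8914/932 = 0.06714 s.
t = x/V₂ + tᵢ = 254.3/2056 + 0.06714 = 0.19083 s.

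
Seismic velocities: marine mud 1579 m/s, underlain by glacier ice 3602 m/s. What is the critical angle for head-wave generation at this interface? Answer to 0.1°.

26.0°

At critical incidence the refracted ray runs along the interface (θ₂ = 90°), so sin θ_c = V₁/V₂.
θ_c = arcsin(1579/3602) = arcsin 0.4384 = 26.00°.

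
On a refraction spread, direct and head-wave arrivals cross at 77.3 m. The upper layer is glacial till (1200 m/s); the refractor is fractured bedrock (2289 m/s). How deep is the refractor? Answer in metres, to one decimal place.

h = (x_cross/2)·√((V₂−V₁)/(V₂+V₁)).
(V₂−V₁)/(V₂+V₁) = (2289−1200)/(2289+1200) = 0.3121; √ = 0.5587.
h = (77.3/2)·0.5587 = 21.59 m.

21.6 m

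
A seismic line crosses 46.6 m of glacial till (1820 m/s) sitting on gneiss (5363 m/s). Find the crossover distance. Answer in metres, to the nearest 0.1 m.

θ_c = arcsin(1820/5363) = 19.84°, so cos θ_c = 0.9407 and tᵢ = 2h cos θ_c/V₁ = 0.0482 s.
At crossover x/V₁ = x/V₂ + tᵢ ⇒ x = tᵢ/(1/V₁ − 1/V₂) = 0.04817/(5.4945e-04 − 1.8646e-04) = 132.70 m.

132.7 m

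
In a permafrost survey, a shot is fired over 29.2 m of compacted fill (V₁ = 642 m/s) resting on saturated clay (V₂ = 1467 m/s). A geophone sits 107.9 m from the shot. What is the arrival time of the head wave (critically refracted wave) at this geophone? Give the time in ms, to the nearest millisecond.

t = x/V₂ + 2h·√(V₂²−V₁²)/(V₁V₂).
√(V₂²−V₁²) = √(1467²−642²) = 1319.1 m/s; delay term = 2·29.2·1319.1/(642·1467) = 0.08179 s.
t = 107.9/1467 + 0.08179 = 0.15534 s.

155 ms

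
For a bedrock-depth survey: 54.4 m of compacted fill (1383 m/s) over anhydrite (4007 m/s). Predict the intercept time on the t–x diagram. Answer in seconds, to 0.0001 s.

0.0738 s

θ_c = arcsin(V₁/V₂) = arcsin(1383/4007) = 20.19°; cos θ_c = 0.9385.
tᵢ = 2h·cos θ_c / V₁ = 2·54.4·0.9385 / 1383 = 0.07384 s.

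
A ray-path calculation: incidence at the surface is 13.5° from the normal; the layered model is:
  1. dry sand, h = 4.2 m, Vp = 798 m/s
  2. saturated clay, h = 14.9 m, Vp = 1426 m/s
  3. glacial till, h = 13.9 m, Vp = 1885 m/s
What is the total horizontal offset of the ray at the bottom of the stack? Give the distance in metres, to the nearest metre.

p = sin θ₁/V₁ = sin 13.5°/798 = 2.9254e-04 s/m is conserved through the stack.
Layer 1: θ = 13.50°; offset = 4.2·tan 13.50° = 1.008 m.
Layer 2: sin θ = p·1426 = 0.4172 → θ = 24.66°; offset = 14.9·tan 24.66° = 6.839 m.
Layer 3: sin θ = p·1885 = 0.5514 → θ = 33.47°; offset = 13.9·tan 33.47° = 9.188 m.
Total horizontal offset = 17.036 m.

17 m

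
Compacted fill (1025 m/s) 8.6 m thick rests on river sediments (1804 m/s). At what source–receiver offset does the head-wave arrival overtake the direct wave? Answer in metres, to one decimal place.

32.8 m

θ_c = arcsin(1025/1804) = 34.62°, so cos θ_c = 0.8229 and tᵢ = 2h cos θ_c/V₁ = 0.0138 s.
At crossover x/V₁ = x/V₂ + tᵢ ⇒ x = tᵢ/(1/V₁ − 1/V₂) = 0.01381/(9.7561e-04 − 5.5432e-04) = 32.78 m.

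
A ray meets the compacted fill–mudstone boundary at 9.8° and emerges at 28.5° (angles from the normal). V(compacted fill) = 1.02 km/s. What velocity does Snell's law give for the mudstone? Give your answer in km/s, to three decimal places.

2.859 km/s

sin 9.8° = 0.1702; sin 28.5° = 0.4772.
V₂ = V₁·(sin θ₂/sin θ₁) = 1.02·(0.4772/0.1702) = 2.859 km/s.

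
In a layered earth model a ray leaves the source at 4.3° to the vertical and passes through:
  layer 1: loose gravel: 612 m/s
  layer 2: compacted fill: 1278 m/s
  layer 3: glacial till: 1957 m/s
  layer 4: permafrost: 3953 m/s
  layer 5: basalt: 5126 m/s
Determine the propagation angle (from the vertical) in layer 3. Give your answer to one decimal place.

Snell's law across each interface conserves sin θ / V, so sin θ_3 = V_3·sin θ₁/V₁.
sin θ_3 = 1957 × sin 4.3° / 612 = 0.2398.
θ_3 = arcsin 0.2398 = 13.87°.

13.9°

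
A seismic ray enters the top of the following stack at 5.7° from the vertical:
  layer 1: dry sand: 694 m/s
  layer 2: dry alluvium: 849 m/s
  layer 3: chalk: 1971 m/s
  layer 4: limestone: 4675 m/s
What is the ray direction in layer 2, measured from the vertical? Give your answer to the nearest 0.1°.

7.0°

Ray parameter p = sin 5.7° / 694 = 1.4311e-04 s/m.
sin θ_2 = p·V_2 = 1.4311e-04 × 849 = 0.1215.
θ_2 = 6.98° from the vertical.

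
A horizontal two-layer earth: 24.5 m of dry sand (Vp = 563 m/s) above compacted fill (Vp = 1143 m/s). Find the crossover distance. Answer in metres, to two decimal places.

θ_c = arcsin(563/1143) = 29.51°, so cos θ_c = 0.8703 and tᵢ = 2h cos θ_c/V₁ = 0.0757 s.
At crossover x/V₁ = x/V₂ + tᵢ ⇒ x = tᵢ/(1/V₁ − 1/V₂) = 0.07574/(1.7762e-03 − 8.7489e-04) = 84.04 m.

84.04 m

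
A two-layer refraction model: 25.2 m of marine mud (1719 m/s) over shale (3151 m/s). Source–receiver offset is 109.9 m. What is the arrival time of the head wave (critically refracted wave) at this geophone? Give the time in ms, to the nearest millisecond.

t = x/V₂ + 2h·√(V₂²−V₁²)/(V₁V₂).
√(V₂²−V₁²) = √(3151²−1719²) = 2640.8 m/s; delay term = 2·25.2·2640.8/(1719·3151) = 0.02457 s.
t = 109.9/3151 + 0.02457 = 0.05945 s.

59 ms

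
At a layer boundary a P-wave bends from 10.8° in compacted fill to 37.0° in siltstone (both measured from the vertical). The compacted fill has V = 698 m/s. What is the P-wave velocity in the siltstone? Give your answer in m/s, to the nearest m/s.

2242 m/s

sin 10.8° = 0.1874; sin 37.0° = 0.6018.
V₂ = V₁·(sin θ₂/sin θ₁) = 698·(0.6018/0.1874) = 2241.78 m/s.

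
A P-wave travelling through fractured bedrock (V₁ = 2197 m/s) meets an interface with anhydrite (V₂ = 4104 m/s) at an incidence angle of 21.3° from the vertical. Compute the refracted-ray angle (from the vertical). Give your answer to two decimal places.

sin θ₁/V₁ = sin θ₂/V₂ ⇒ sin θ₂ = 4104·sin 21.3°/2197 = 4104·0.3633/2197 = 0.6786.
θ₂ = sin⁻¹(0.6786) = 42.73° (from vertical).

42.73°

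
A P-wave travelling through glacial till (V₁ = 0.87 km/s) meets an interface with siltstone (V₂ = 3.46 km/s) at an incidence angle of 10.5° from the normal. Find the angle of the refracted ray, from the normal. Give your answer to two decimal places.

46.45°

sin θ₁/V₁ = sin θ₂/V₂ ⇒ sin θ₂ = 3.46·sin 10.5°/0.87 = 3.46·0.1822/0.87 = 0.7248.
θ₂ = sin⁻¹(0.7248) = 46.45° (from vertical).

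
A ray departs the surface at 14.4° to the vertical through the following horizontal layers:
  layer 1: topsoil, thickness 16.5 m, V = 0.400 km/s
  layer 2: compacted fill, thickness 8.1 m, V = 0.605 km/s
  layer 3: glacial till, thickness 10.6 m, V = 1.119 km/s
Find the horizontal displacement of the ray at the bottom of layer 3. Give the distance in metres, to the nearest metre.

18 m

Ray parameter p = sin 14.4° / 0.400 km/s = 6.2172e-01 s/km.
Layer 1: θ = 14.40°; offset = 16.5·tan 14.40° = 4.236 m.
Layer 2: sin θ = p·0.605 = 0.3761 → θ = 22.10°; offset = 8.1·tan 22.10° = 3.288 m.
Layer 3: sin θ = p·1.119 = 0.6957 → θ = 44.08°; offset = 10.6·tan 44.08° = 10.266 m.
Total horizontal offset = 17.791 m.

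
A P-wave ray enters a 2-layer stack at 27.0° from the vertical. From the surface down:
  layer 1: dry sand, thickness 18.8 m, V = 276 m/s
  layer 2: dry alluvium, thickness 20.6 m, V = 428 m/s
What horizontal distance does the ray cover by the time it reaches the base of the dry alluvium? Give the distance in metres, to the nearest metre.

p = sin θ₁/V₁ = sin 27.0°/276 = 1.6449e-03 s/m is conserved through the stack.
Layer 1: θ = 27.00°; offset = 18.8·tan 27.00° = 9.579 m.
Layer 2: sin θ = p·428 = 0.7040 → θ = 44.75°; offset = 20.6·tan 44.75° = 20.421 m.
Summing the layer offsets gives 30.000 m.

30 m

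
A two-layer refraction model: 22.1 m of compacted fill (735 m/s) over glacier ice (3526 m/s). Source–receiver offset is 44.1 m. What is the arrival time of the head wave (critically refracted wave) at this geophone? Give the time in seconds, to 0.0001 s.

0.0713 s

t = x/V₂ + 2h·√(V₂²−V₁²)/(V₁V₂).
√(V₂²−V₁²) = √(3526²−735²) = 3448.5 m/s; delay term = 2·22.1·3448.5/(735·3526) = 0.05882 s.
t = 44.1/3526 + 0.05882 = 0.07132 s.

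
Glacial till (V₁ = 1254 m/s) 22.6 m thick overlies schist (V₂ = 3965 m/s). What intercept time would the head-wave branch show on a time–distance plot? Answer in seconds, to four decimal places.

0.0342 s

θ_c = arcsin(V₁/V₂) = arcsin(1254/3965) = 18.44°; cos θ_c = 0.9487.
tᵢ = 2h·cos θ_c / V₁ = 2·22.6·0.9487 / 1254 = 0.03419 s.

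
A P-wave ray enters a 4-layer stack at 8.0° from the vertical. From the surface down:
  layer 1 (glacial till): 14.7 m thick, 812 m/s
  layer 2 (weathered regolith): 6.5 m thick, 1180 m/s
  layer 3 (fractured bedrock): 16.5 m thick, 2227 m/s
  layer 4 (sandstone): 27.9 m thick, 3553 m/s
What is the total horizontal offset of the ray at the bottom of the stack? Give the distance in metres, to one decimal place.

Apply Snell's law at each interface; in layer i the horizontal offset is hᵢ·tan θᵢ.
Layer 1: θ = 8.00°; offset = 14.7·tan 8.00° = 2.066 m.
Layer 2: sin θ = 1180·sin 8.0°/812 = 0.2022, θ = 11.67°; offset = 6.5·tan 11.67° = 1.342 m.
Layer 3: sin θ = 2227·sin 8.0°/812 = 0.3817, θ = 22.44°; offset = 16.5·tan 22.44° = 6.814 m.
Layer 4: sin θ = 3553·sin 8.0°/812 = 0.6090, θ = 37.51°; offset = 27.9·tan 37.51° = 21.420 m.
Σ offsets = 31.642 m.

31.6 m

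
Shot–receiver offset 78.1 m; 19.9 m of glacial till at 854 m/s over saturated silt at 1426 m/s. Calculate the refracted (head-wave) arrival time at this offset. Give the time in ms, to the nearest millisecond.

θ_c = arcsin(V₁/V₂) = arcsin(854/1426) = 36.79°, cos θ_c = 0.8008.
Intercept time tᵢ = 2h cos θ_c / V₁ = 2·19.9·0.8008/854 = 0.03732 s.
t = x/V₂ + tᵢ = 78.1/1426 + 0.03732 = 0.09209 s.

92 ms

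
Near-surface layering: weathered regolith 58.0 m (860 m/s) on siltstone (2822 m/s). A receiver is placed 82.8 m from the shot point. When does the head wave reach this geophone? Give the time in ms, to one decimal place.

157.8 ms

t = x/V₂ + 2h·√(V₂²−V₁²)/(V₁V₂).
√(V₂²−V₁²) = √(2822²−860²) = 2687.8 m/s; delay term = 2·58.0·2687.8/(860·2822) = 0.12847 s.
t = 82.8/2822 + 0.12847 = 0.15781 s.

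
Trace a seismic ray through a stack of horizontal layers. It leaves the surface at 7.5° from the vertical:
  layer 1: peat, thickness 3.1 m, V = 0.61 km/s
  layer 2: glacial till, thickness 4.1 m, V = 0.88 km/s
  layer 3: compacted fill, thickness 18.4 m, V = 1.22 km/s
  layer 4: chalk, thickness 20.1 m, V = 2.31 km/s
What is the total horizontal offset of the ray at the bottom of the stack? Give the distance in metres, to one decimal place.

17.6 m

Ray parameter p = sin 7.5° / 0.61 km/s = 2.1398e-01 s/km.
Layer 1: θ = 7.50°; offset = 3.1·tan 7.50° = 0.408 m.
Layer 2: sin θ = p·0.88 = 0.1883 → θ = 10.85°; offset = 4.1·tan 10.85° = 0.786 m.
Layer 3: sin θ = p·1.22 = 0.2611 → θ = 15.13°; offset = 18.4·tan 15.13° = 4.976 m.
Layer 4: sin θ = p·2.31 = 0.4943 → θ = 29.62°; offset = 20.1·tan 29.62° = 11.429 m.
Summing the layer offsets gives 17.599 m.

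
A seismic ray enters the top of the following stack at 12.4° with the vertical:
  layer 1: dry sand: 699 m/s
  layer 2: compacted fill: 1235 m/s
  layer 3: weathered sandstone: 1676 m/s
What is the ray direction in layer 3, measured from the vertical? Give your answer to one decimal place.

31.0°

Snell's law across each interface conserves sin θ / V, so sin θ_3 = V_3·sin θ₁/V₁.
sin θ_3 = 1676 × sin 12.4° / 699 = 0.5149.
θ_3 = arcsin 0.5149 = 30.99°.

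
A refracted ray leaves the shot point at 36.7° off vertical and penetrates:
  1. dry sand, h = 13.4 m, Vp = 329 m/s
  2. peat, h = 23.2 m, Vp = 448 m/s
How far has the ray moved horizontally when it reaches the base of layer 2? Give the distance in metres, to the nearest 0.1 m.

p = sin θ₁/V₁ = sin 36.7°/329 = 1.8165e-03 s/m is conserved through the stack.
Layer 1: θ = 36.70°; offset = 13.4·tan 36.70° = 9.988 m.
Layer 2: sin θ = p·448 = 0.8138 → θ = 54.47°; offset = 23.2·tan 54.47° = 32.486 m.
Summing the layer offsets gives 42.474 m.

42.5 m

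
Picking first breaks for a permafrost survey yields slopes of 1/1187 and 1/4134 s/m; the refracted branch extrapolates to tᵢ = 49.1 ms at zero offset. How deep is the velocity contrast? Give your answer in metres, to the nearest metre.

30 m

θ_c = arcsin(1187/4134) = 16.69°; cos θ_c = 0.9579.
tᵢ = 2h cos θ_c/V₁ ⇒ h = tᵢ·V₁/(2 cos θ_c) = 0.0491·1187/(2·0.9579) = 30.42 m.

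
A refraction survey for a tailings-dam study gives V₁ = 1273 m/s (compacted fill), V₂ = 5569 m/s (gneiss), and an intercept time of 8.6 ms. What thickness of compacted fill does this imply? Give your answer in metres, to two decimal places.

5.62 m

h = tᵢ·V₁·V₂ / (2·√(V₂²−V₁²)).
√(V₂²−V₁²) = √(5569² − 1273²) = 5421.6 m/s.
h = 0.0086 s × 1273 × 5569 / (2 × 5421.6) = 5.62 m.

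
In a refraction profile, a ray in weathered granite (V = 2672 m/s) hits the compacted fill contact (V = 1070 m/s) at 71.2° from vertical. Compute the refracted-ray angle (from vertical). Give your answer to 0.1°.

sin θ₁/V₁ = sin θ₂/V₂ ⇒ sin θ₂ = 1070·sin 71.2°/2672 = 1070·0.9466/2672 = 0.3791.
θ₂ = sin⁻¹(0.3791) = 22.28° (from vertical).

22.3°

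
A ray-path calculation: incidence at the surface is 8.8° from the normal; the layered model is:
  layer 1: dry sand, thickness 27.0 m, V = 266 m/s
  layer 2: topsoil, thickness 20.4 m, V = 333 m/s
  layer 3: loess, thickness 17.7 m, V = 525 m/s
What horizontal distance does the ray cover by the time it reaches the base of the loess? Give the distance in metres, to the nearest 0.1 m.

p = sin θ₁/V₁ = sin 8.8°/266 = 5.7513e-04 s/m is conserved through the stack.
Layer 1: θ = 8.80°; offset = 27.0·tan 8.80° = 4.180 m.
Layer 2: sin θ = p·333 = 0.1915 → θ = 11.04°; offset = 20.4·tan 11.04° = 3.981 m.
Layer 3: sin θ = p·525 = 0.3019 → θ = 17.57°; offset = 17.7·tan 17.57° = 5.606 m.
Total horizontal offset = 13.767 m.

13.8 m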